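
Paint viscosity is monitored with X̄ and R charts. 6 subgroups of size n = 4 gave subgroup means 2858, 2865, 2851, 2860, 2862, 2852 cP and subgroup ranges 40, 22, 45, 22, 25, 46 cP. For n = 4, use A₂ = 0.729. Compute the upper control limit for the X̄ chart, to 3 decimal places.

X̄̄ = (2858 + 2865 + 2851 + 2860 + 2862 + 2852) / 6 = 17148.0000 / 6 = 2858.0000
R̄ = (40 + 22 + 45 + 22 + 25 + 46) / 6 = 200.0000 / 6 = 33.3333
UCL = X̄̄ + A₂·R̄ = 2858.0000 + 0.729 × 33.3333 = 2882.3000

2882.300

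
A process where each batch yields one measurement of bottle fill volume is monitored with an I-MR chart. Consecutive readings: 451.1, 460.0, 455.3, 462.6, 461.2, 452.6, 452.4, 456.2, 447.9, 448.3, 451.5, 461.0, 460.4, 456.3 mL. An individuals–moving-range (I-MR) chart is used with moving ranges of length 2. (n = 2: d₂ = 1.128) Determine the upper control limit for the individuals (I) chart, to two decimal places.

X̄ = (451.1 + 460.0 + 455.3 + 462.6 + 461.2 + 452.6 + 452.4 + 456.2 + 447.9 + 448.3 + 451.5 + 461.0 + 460.4 + 456.3) / 14 = 455.4857
Moving ranges: 8.9, 4.7, 7.3, 1.4, 8.6, 0.2, 3.8, 8.3, 0.4, 3.2, 9.5, 0.6, 4.1; M̄R̄ = 61.0000 / 13 = 4.6923
UCL = X̄ + 3·M̄R̄/d₂ = 455.4857 + 3 × 4.6923 / 1.128 = 467.9653

467.97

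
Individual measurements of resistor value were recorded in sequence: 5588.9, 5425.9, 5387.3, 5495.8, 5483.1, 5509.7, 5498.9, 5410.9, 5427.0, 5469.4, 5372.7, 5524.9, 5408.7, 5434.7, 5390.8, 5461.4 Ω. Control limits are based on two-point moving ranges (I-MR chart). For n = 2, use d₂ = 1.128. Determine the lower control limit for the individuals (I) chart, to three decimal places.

X̄ = (5588.9 + 5425.9 + 5387.3 + 5495.8 + 5483.1 + 5509.7 + 5498.9 + 5410.9 + 5427.0 + 5469.4 + 5372.7 + 5524.9 + 5408.7 + 5434.7 + 5390.8 + 5461.4) / 16 = 5455.6312
Moving ranges: 163.0, 38.6, 108.5, 12.7, 26.6, 10.8, 88.0, 16.1, 42.4, 96.7, 152.2, 116.2, 26.0, 43.9, 70.6; M̄R̄ = 1012.3000 / 15 = 67.4867
LCL = X̄ − 3·M̄R̄/d₂ = 5455.6312 − 3 × 67.4867 / 1.128 = 5276.1454

5276.145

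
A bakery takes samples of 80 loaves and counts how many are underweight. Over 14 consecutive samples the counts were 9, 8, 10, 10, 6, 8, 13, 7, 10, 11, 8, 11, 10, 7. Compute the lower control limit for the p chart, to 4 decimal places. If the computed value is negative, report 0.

0.0076

p̄ = Σdᵢ / (k·n) = 128 / (14 × 80) = 0.11429
LCL = p̄ − 3·√(p̄(1−p̄)/n) = 0.11429 − 3 × 0.03557 = 0.00757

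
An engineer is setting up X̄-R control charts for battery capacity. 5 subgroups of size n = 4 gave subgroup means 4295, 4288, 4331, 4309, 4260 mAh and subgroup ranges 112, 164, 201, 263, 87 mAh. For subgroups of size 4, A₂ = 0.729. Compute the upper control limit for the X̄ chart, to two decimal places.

X̄̄ = (4295 + 4288 + 4331 + 4309 + 4260) / 5 = 21483.0000 / 5 = 4296.6000
R̄ = (112 + 164 + 201 + 263 + 87) / 5 = 827.0000 / 5 = 165.4000
UCL = X̄̄ + A₂·R̄ = 4296.6000 + 0.729 × 165.4000 = 4417.1766

4417.18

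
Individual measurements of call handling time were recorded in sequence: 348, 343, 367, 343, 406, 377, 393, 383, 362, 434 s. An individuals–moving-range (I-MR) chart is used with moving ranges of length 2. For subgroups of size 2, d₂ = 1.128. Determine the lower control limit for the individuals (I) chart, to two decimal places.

X̄ = (348 + 343 + 367 + 343 + 406 + 377 + 393 + 383 + 362 + 434) / 10 = 375.6000
Moving ranges: 5, 24, 24, 63, 29, 16, 10, 21, 72; M̄R̄ = 264.0000 / 9 = 29.3333
LCL = X̄ − 3·M̄R̄/d₂ = 375.6000 − 3 × 29.3333 / 1.128 = 297.5858

297.59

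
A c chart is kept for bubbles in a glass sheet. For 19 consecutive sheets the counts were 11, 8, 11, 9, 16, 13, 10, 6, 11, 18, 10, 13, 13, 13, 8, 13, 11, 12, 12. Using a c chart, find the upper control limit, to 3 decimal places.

21.636

c̄ = (11 + 8 + 11 + 9 + 16 + 13 + 10 + 6 + 11 + 18 + 10 + 13 + 13 + 13 + 8 + 13 + 11 + 12 + 12) / 19 = 218 / 19 = 11.4737
UCL = c̄ + 3√c̄ = 11.4737 + 3 × √11.4737 = 11.4737 + 3 × 3.3873 = 21.6355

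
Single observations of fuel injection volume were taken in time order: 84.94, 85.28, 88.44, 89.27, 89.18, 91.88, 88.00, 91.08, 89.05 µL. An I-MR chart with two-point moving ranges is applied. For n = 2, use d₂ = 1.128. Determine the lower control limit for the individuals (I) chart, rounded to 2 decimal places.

83.21

X̄ = (84.94 + 85.28 + 88.44 + 89.27 + 89.18 + 91.88 + 88.00 + 91.08 + 89.05) / 9 = 88.5689
Moving ranges: 0.34, 3.16, 0.83, 0.09, 2.70, 3.88, 3.08, 2.03; M̄R̄ = 16.1100 / 8 = 2.0137
LCL = X̄ − 3·M̄R̄/d₂ = 88.5689 − 3 × 2.0137 / 1.128 = 83.2132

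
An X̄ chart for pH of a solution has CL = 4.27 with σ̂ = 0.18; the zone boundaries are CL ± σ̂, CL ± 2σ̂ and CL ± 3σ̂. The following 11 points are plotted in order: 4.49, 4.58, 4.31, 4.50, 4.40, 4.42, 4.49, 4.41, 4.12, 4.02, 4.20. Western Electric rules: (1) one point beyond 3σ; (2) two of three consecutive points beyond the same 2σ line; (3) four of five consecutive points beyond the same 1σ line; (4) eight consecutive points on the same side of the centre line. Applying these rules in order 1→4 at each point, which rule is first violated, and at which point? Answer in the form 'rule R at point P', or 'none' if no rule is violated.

rule 4 at point 8

Zone of each point (C = within 1σ̂, B = 1σ̂–2σ̂, A = 2σ̂–3σ̂, * = beyond 3σ̂; sign = side of CL): 1:+B, 2:+B, 3:+C, 4:+B, 5:+C, 6:+C, 7:+B, 8:+C, 9:-C, 10:-B, 11:-C
Rule 4 (eight consecutive points on the same side of the centre line) is satisfied at point 8.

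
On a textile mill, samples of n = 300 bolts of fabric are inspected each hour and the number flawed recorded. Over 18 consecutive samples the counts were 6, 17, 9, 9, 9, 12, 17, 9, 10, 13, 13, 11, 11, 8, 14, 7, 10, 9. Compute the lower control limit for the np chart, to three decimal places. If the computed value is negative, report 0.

1.107

p̄ = Σdᵢ / (k·n) = 194 / (18 × 300) = 0.03593
LCL = np̄ − 3·√(np̄(1−p̄)) = 10.7778 − 3 × 3.2234 = 1.1075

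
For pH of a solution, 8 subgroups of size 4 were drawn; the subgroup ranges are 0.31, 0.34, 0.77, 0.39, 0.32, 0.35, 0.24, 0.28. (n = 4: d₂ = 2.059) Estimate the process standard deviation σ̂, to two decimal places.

0.18

R̄ = (0.31 + 0.34 + 0.77 + 0.39 + 0.32 + 0.35 + 0.24 + 0.28) / 8 = 0.3750
σ̂ = R̄ / d₂ = 0.3750 / 2.059 = 0.1821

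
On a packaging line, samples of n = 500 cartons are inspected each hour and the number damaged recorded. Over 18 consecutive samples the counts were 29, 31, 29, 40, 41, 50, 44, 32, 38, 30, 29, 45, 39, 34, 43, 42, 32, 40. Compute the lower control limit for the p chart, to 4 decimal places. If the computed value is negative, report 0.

p̄ = Σdᵢ / (k·n) = 668 / (18 × 500) = 0.07422
LCL = p̄ − 3·√(p̄(1−p̄)/n) = 0.07422 − 3 × 0.01172 = 0.03905

0.0391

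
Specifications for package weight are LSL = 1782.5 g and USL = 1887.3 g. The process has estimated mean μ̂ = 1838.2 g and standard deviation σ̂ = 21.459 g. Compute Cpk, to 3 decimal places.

Cpu = (USL − μ̂) / (3σ̂) = (1887.3 − 1838.2) / (3 × 21.459) = 0.7627; Cpl = (μ̂ − LSL) / (3σ̂) = (1838.2 − 1782.5) / (3 × 21.459) = 0.8652; Cpk = min(Cpu, Cpl) = 0.7627

0.763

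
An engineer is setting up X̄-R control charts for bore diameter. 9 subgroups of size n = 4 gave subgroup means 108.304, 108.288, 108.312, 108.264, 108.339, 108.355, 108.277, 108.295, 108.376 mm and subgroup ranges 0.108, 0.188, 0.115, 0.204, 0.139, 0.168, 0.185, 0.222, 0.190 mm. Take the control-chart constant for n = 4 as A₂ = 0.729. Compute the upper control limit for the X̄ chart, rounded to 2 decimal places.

X̄̄ = (108.304 + 108.288 + 108.312 + 108.264 + 108.339 + 108.355 + 108.277 + 108.295 + 108.376) / 9 = 974.8100 / 9 = 108.3122
R̄ = (0.108 + 0.188 + 0.115 + 0.204 + 0.139 + 0.168 + 0.185 + 0.222 + 0.190) / 9 = 1.5190 / 9 = 0.1688
UCL = X̄̄ + A₂·R̄ = 108.3122 + 0.729 × 0.1688 = 108.4353

108.44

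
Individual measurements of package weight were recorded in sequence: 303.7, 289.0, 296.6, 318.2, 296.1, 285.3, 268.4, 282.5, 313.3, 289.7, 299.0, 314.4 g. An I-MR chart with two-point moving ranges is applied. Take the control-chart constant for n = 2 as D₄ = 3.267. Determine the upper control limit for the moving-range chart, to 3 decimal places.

55.509

Moving ranges: 14.7, 7.6, 21.6, 22.1, 10.8, 16.9, 14.1, 30.8, 23.6, 9.3, 15.4; M̄R̄ = 186.9000 / 11 = 16.9909
UCL_MR = D₄·M̄R̄ = 3.267 × 16.9909 = 55.5093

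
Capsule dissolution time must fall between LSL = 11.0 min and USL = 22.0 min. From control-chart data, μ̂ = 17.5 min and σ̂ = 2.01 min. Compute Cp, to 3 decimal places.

0.912

Cp = (USL − LSL) / (6σ̂) = (22.0 − 11.0) / (6 × 2.01) = 11.0000 / 12.0600 = 0.9121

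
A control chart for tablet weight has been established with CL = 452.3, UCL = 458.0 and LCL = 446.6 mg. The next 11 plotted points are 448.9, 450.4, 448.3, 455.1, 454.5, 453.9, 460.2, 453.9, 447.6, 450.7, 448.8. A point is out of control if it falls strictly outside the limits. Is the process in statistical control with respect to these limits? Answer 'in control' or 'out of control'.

out of control

Compare each point to [446.6, 458.0]: sample 7 = 460.2 > UCL.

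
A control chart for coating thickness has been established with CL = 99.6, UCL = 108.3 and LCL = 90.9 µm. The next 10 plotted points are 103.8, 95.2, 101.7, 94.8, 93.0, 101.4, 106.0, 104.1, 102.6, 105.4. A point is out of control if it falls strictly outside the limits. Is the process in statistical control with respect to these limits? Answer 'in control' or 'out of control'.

All 10 points lie within [90.9, 108.3].

in control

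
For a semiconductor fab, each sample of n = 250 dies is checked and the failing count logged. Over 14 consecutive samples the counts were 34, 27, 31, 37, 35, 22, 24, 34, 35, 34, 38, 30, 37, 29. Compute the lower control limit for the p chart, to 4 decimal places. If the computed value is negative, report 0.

0.0644

p̄ = Σdᵢ / (k·n) = 447 / (14 × 250) = 0.12771
LCL = p̄ − 3·√(p̄(1−p̄)/n) = 0.12771 − 3 × 0.02111 = 0.06439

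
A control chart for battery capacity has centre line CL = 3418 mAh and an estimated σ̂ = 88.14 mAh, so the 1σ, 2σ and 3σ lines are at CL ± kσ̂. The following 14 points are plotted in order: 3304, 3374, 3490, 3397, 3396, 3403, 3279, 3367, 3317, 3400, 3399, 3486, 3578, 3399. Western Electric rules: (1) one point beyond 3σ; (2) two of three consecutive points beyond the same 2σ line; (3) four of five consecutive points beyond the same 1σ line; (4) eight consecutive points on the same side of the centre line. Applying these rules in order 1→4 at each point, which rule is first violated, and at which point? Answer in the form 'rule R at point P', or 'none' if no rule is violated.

Zone of each point (C = within 1σ̂, B = 1σ̂–2σ̂, A = 2σ̂–3σ̂, * = beyond 3σ̂; sign = side of CL): 1:-B, 2:-C, 3:+C, 4:-C, 5:-C, 6:-C, 7:-B, 8:-C, 9:-B, 10:-C, 11:-C, 12:+C, 13:+B, 14:-C
Rule 4 (eight consecutive points on the same side of the centre line) is satisfied at point 11.

rule 4 at point 11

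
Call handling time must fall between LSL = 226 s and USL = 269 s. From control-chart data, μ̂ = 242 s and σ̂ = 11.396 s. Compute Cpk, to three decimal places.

0.468

Cpu = (USL − μ̂) / (3σ̂) = (269 − 242) / (3 × 11.396) = 0.7898; Cpl = (μ̂ − LSL) / (3σ̂) = (242 − 226) / (3 × 11.396) = 0.4680; Cpk = min(Cpu, Cpl) = 0.4680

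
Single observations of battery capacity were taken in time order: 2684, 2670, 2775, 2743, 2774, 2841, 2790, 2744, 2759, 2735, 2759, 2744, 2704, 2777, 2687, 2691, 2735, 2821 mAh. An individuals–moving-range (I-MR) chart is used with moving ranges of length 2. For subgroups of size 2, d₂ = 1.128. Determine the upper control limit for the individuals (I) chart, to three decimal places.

2865.333

X̄ = (2684 + 2670 + 2775 + 2743 + 2774 + 2841 + 2790 + 2744 + 2759 + 2735 + 2759 + 2744 + 2704 + 2777 + 2687 + 2691 + 2735 + 2821) / 18 = 2746.2778
Moving ranges: 14, 105, 32, 31, 67, 51, 46, 15, 24, 24, 15, 40, 73, 90, 4, 44, 86; M̄R̄ = 761.0000 / 17 = 44.7647
UCL = X̄ + 3·M̄R̄/d₂ = 2746.2778 + 3 × 44.7647 / 1.128 = 2865.3328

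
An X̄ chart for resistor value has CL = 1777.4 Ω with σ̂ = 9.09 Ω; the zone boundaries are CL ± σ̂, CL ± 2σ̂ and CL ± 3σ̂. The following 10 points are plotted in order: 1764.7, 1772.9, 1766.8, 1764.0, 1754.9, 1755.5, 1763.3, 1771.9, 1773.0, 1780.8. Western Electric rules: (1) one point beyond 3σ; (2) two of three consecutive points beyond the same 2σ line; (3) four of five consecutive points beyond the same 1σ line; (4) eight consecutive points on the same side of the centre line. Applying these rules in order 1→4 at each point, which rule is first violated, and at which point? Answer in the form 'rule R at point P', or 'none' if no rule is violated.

rule 3 at point 5

Zone of each point (C = within 1σ̂, B = 1σ̂–2σ̂, A = 2σ̂–3σ̂, * = beyond 3σ̂; sign = side of CL): 1:-B, 2:-C, 3:-B, 4:-B, 5:-A, 6:-A, 7:-B, 8:-C, 9:-C, 10:+C
Rule 3 (four of five consecutive points beyond the same 1σ limit) is satisfied at point 5.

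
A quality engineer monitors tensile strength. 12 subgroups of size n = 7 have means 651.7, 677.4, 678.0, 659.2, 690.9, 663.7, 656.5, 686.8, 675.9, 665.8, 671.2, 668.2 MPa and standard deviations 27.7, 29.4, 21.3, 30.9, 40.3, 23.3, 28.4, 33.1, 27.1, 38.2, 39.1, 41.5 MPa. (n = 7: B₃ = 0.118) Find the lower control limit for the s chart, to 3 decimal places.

s̄ = (27.7 + 29.4 + 21.3 + 30.9 + 40.3 + 23.3 + 28.4 + 33.1 + 27.1 + 38.2 + 39.1 + 41.5) / 12 = 31.6917
LCL_s = B₃·s̄ = 0.118 × 31.6917 = 3.7396

3.740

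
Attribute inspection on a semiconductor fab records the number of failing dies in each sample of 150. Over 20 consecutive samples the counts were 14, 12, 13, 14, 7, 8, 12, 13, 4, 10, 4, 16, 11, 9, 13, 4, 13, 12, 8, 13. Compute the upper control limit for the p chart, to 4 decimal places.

0.1325

p̄ = Σdᵢ / (k·n) = 210 / (20 × 150) = 0.07000
UCL = p̄ + 3·√(p̄(1−p̄)/n) = 0.07000 + 3 × √(0.07000×0.93000/150) = 0.07000 + 3 × 0.02083 = 0.13250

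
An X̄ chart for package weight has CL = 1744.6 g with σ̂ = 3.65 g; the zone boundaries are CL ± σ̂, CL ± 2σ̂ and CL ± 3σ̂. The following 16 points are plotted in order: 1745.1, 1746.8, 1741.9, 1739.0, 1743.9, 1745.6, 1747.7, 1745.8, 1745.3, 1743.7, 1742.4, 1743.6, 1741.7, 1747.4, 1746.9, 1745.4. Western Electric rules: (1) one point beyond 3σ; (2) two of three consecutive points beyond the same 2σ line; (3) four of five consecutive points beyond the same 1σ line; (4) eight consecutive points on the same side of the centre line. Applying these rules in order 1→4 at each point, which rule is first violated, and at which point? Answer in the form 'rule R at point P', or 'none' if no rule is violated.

none

Zone of each point (C = within 1σ̂, B = 1σ̂–2σ̂, A = 2σ̂–3σ̂, * = beyond 3σ̂; sign = side of CL): 1:+C, 2:+C, 3:-C, 4:-B, 5:-C, 6:+C, 7:+C, 8:+C, 9:+C, 10:-C, 11:-C, 12:-C, 13:-C, 14:+C, 15:+C, 16:+C
No rule fires across all 16 points.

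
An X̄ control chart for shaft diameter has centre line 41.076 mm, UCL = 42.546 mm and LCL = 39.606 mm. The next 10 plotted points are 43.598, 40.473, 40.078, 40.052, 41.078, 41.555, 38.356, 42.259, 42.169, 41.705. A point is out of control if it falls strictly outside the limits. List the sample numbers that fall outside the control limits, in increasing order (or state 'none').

1, 7

Compare each point to [39.606, 42.546]: sample 1 = 43.598 > UCL; sample 7 = 38.356 < LCL.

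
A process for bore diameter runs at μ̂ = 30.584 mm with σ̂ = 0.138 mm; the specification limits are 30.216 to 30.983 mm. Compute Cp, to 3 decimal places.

Cp = (USL − LSL) / (6σ̂) = (30.983 − 30.216) / (6 × 0.138) = 0.7670 / 0.8280 = 0.9263

0.926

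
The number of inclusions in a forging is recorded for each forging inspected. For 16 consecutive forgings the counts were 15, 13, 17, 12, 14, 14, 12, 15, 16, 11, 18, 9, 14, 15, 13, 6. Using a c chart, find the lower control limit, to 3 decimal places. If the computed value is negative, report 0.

2.403

c̄ = (15 + 13 + 17 + 12 + 14 + 14 + 12 + 15 + 16 + 11 + 18 + 9 + 14 + 15 + 13 + 6) / 16 = 214 / 16 = 13.3750
LCL = c̄ − 3√c̄ = 13.3750 − 3 × 3.6572 = 2.4034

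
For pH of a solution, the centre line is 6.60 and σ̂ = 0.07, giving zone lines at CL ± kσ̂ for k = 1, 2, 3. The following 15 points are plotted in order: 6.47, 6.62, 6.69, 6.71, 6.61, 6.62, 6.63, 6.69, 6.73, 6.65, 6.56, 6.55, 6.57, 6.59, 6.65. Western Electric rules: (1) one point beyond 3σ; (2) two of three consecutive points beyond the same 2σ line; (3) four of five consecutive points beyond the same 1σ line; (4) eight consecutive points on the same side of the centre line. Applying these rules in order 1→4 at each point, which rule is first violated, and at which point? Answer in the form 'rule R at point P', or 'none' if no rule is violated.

Zone of each point (C = within 1σ̂, B = 1σ̂–2σ̂, A = 2σ̂–3σ̂, * = beyond 3σ̂; sign = side of CL): 1:-B, 2:+C, 3:+B, 4:+B, 5:+C, 6:+C, 7:+C, 8:+B, 9:+B, 10:+C, 11:-C, 12:-C, 13:-C, 14:-C, 15:+C
Rule 4 (eight consecutive points on the same side of the centre line) is satisfied at point 9.

rule 4 at point 9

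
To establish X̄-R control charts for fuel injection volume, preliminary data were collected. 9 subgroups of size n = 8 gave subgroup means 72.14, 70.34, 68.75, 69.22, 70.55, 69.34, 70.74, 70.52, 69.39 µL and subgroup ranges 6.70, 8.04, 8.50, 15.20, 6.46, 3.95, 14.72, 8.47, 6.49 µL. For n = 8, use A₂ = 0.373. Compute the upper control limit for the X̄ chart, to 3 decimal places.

73.365

X̄̄ = (72.14 + 70.34 + 68.75 + 69.22 + 70.55 + 69.34 + 70.74 + 70.52 + 69.39) / 9 = 630.9900 / 9 = 70.1100
R̄ = (6.70 + 8.04 + 8.50 + 15.20 + 6.46 + 3.95 + 14.72 + 8.47 + 6.49) / 9 = 78.5300 / 9 = 8.7256
UCL = X̄̄ + A₂·R̄ = 70.1100 + 0.373 × 8.7256 = 73.3646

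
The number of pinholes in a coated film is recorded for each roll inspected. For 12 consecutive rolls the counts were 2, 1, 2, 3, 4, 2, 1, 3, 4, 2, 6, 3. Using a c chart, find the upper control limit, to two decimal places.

c̄ = (2 + 1 + 2 + 3 + 4 + 2 + 1 + 3 + 4 + 2 + 6 + 3) / 12 = 33 / 12 = 2.7500
UCL = c̄ + 3√c̄ = 2.7500 + 3 × √2.7500 = 2.7500 + 3 × 1.6583 = 7.7249

7.72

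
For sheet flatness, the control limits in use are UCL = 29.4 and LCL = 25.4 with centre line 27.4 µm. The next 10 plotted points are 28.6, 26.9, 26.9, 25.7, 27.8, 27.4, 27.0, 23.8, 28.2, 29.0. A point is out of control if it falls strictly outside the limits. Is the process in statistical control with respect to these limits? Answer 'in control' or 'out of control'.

out of control

Compare each point to [25.4, 29.4]: sample 8 = 23.8 < LCL.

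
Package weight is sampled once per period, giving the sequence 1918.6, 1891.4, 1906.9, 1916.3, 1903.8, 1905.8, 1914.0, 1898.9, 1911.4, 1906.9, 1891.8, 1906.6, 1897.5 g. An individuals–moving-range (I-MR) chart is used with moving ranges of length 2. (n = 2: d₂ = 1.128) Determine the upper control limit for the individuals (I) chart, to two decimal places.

X̄ = (1918.6 + 1891.4 + 1906.9 + 1916.3 + 1903.8 + 1905.8 + 1914.0 + 1898.9 + 1911.4 + 1906.9 + 1891.8 + 1906.6 + 1897.5) / 13 = 1905.3769
Moving ranges: 27.2, 15.5, 9.4, 12.5, 2.0, 8.2, 15.1, 12.5, 4.5, 15.1, 14.8, 9.1; M̄R̄ = 145.9000 / 12 = 12.1583
UCL = X̄ + 3·M̄R̄/d₂ = 1905.3769 + 3 × 12.1583 / 1.128 = 1937.7129

1937.71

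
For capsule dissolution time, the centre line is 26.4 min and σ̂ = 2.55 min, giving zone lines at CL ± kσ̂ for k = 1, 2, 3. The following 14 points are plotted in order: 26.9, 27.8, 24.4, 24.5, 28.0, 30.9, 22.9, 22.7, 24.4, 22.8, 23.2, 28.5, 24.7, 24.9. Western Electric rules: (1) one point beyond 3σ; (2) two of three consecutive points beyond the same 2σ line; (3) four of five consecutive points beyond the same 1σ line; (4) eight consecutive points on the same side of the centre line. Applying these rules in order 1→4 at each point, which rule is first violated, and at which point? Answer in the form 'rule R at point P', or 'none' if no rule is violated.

rule 3 at point 11

Zone of each point (C = within 1σ̂, B = 1σ̂–2σ̂, A = 2σ̂–3σ̂, * = beyond 3σ̂; sign = side of CL): 1:+C, 2:+C, 3:-C, 4:-C, 5:+C, 6:+B, 7:-B, 8:-B, 9:-C, 10:-B, 11:-B, 12:+C, 13:-C, 14:-C
Rule 3 (four of five consecutive points beyond the same 1σ limit) is satisfied at point 11.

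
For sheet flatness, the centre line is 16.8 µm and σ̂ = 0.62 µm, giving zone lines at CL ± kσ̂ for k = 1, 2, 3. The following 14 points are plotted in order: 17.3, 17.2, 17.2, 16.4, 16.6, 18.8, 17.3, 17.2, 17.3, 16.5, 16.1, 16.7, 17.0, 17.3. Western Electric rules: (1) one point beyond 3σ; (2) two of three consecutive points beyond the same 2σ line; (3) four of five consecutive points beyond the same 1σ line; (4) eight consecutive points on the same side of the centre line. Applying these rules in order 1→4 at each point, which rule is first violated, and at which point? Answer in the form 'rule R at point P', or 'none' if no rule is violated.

rule 1 at point 6

Zone of each point (C = within 1σ̂, B = 1σ̂–2σ̂, A = 2σ̂–3σ̂, * = beyond 3σ̂; sign = side of CL): 1:+C, 2:+C, 3:+C, 4:-C, 5:-C, 6:+*, 7:+C, 8:+C, 9:+C, 10:-C, 11:-B, 12:-C, 13:+C, 14:+C
Rule 1 (one point beyond the 3σ limits) is satisfied at point 6.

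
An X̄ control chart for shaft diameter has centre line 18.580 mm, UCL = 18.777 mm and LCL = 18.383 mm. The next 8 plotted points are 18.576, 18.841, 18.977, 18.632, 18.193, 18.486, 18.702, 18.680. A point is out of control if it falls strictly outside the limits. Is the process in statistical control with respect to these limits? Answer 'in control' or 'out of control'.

Compare each point to [18.383, 18.777]: sample 2 = 18.841 > UCL; sample 3 = 18.977 > UCL; sample 5 = 18.193 < LCL.

out of control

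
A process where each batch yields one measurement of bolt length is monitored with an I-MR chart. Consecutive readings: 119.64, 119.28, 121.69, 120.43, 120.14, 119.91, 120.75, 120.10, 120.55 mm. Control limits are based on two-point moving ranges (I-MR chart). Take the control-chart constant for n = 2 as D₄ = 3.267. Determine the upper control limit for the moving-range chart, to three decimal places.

2.650

Moving ranges: 0.36, 2.41, 1.26, 0.29, 0.23, 0.84, 0.65, 0.45; M̄R̄ = 6.4900 / 8 = 0.8113
UCL_MR = D₄·M̄R̄ = 3.267 × 0.8113 = 2.6504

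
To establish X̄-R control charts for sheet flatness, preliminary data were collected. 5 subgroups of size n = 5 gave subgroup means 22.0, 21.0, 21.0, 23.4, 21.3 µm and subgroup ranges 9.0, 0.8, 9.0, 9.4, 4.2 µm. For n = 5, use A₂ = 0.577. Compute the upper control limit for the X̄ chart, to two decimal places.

25.48

X̄̄ = (22.0 + 21.0 + 21.0 + 23.4 + 21.3) / 5 = 108.7000 / 5 = 21.7400
R̄ = (9.0 + 0.8 + 9.0 + 9.4 + 4.2) / 5 = 32.4000 / 5 = 6.4800
UCL = X̄̄ + A₂·R̄ = 21.7400 + 0.577 × 6.4800 = 25.4790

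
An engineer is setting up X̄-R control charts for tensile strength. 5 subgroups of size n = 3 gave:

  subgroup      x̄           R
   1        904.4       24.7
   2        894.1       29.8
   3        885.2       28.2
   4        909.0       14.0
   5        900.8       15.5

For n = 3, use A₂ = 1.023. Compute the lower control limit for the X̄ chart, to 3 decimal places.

X̄̄ = (904.4 + 894.1 + 885.2 + 909.0 + 900.8) / 5 = 4493.5000 / 5 = 898.7000
R̄ = (24.7 + 29.8 + 28.2 + 14.0 + 15.5) / 5 = 112.2000 / 5 = 22.4400
LCL = X̄̄ − A₂·R̄ = 898.7000 − 1.023 × 22.4400 = 875.7439

875.744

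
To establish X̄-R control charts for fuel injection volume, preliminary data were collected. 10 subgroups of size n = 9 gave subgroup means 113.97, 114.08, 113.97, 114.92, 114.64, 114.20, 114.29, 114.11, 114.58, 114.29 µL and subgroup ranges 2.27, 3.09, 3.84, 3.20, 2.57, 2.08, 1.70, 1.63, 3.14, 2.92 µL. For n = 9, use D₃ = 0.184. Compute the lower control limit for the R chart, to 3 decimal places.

0.486

R̄ = (2.27 + 3.09 + 3.84 + 3.20 + 2.57 + 2.08 + 1.70 + 1.63 + 3.14 + 2.92) / 10 = 26.4400 / 10 = 2.6440
LCL_R = D₃·R̄ = 0.184 × 2.6440 = 0.4865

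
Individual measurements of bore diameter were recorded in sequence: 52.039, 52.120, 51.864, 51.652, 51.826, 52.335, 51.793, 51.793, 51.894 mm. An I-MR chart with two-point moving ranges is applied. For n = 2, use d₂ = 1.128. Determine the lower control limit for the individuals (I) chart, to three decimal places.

X̄ = (52.039 + 52.120 + 51.864 + 51.652 + 51.826 + 52.335 + 51.793 + 51.793 + 51.894) / 9 = 51.9240
Moving ranges: 0.081, 0.256, 0.212, 0.174, 0.509, 0.542, 0.000, 0.101; M̄R̄ = 1.8750 / 8 = 0.2344
LCL = X̄ − 3·M̄R̄/d₂ = 51.9240 − 3 × 0.2344 / 1.128 = 51.3007

51.301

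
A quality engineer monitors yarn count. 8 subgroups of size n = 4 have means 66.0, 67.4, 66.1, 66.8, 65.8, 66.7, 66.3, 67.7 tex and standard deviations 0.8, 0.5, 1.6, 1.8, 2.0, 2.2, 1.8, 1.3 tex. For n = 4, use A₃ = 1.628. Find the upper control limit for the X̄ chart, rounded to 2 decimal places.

69.04

X̄̄ = (66.0 + 67.4 + 66.1 + 66.8 + 65.8 + 66.7 + 66.3 + 67.7) / 8 = 66.6000
s̄ = (0.8 + 0.5 + 1.6 + 1.8 + 2.0 + 2.2 + 1.8 + 1.3) / 8 = 1.5000
UCL = X̄̄ + A₃·s̄ = 66.6000 + 1.628 × 1.5000 = 69.0420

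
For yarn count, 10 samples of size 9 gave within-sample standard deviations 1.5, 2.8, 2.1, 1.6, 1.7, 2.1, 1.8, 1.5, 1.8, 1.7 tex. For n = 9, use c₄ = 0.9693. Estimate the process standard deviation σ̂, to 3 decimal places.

1.919

s̄ = (1.5 + 2.8 + 2.1 + 1.6 + 1.7 + 2.1 + 1.8 + 1.5 + 1.8 + 1.7) / 10 = 1.8600
σ̂ = s̄ / c₄ = 1.8600 / 0.9693 = 1.9189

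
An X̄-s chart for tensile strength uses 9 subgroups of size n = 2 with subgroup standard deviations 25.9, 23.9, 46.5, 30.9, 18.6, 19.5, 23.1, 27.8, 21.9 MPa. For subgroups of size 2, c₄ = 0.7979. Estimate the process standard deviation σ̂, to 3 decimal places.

33.156

s̄ = (25.9 + 23.9 + 46.5 + 30.9 + 18.6 + 19.5 + 23.1 + 27.8 + 21.9) / 9 = 26.4556
σ̂ = s̄ / c₄ = 26.4556 / 0.7979 = 33.1565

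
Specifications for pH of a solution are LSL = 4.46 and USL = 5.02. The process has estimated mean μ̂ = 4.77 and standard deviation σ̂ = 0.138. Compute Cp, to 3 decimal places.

Cp = (USL − LSL) / (6σ̂) = (5.02 − 4.46) / (6 × 0.138) = 0.5600 / 0.8280 = 0.6763

0.676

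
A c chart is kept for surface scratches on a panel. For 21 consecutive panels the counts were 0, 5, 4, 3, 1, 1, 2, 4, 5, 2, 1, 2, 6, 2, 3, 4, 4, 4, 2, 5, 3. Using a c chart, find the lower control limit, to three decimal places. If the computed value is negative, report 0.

0.000

c̄ = (0 + 5 + 4 + 3 + 1 + 1 + 2 + 4 + 5 + 2 + 1 + 2 + 6 + 2 + 3 + 4 + 4 + 4 + 2 + 5 + 3) / 21 = 63 / 21 = 3.0000
LCL = c̄ − 3√c̄ = 3.0000 − 3 × 1.7321 = -2.1962 → 0 (cannot be negative)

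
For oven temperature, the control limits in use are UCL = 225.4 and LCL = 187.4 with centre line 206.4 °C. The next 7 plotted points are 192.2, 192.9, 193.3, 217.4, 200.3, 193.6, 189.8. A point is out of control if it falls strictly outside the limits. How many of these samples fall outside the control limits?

0

All 7 points lie within [187.4, 225.4].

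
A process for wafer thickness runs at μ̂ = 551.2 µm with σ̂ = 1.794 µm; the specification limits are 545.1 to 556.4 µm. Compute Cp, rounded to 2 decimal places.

1.05

Cp = (USL − LSL) / (6σ̂) = (556.4 − 545.1) / (6 × 1.794) = 11.3000 / 10.7640 = 1.0498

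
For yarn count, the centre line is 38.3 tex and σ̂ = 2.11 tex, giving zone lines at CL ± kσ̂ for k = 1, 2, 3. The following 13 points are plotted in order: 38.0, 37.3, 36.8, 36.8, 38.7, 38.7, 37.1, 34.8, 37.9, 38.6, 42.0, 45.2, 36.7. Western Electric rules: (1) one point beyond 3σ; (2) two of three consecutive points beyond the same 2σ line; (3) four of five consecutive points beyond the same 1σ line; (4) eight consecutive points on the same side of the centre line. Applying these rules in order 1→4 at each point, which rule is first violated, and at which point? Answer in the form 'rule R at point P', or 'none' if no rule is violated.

rule 1 at point 12

Zone of each point (C = within 1σ̂, B = 1σ̂–2σ̂, A = 2σ̂–3σ̂, * = beyond 3σ̂; sign = side of CL): 1:-C, 2:-C, 3:-C, 4:-C, 5:+C, 6:+C, 7:-C, 8:-B, 9:-C, 10:+C, 11:+B, 12:+*, 13:-C
Rule 1 (one point beyond the 3σ limits) is satisfied at point 12.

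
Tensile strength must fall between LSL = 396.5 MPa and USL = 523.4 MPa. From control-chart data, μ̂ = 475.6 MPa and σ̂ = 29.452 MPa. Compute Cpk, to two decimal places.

Cpu = (USL − μ̂) / (3σ̂) = (523.4 − 475.6) / (3 × 29.452) = 0.5410; Cpl = (μ̂ − LSL) / (3σ̂) = (475.6 − 396.5) / (3 × 29.452) = 0.8952; Cpk = min(Cpu, Cpl) = 0.5410

0.54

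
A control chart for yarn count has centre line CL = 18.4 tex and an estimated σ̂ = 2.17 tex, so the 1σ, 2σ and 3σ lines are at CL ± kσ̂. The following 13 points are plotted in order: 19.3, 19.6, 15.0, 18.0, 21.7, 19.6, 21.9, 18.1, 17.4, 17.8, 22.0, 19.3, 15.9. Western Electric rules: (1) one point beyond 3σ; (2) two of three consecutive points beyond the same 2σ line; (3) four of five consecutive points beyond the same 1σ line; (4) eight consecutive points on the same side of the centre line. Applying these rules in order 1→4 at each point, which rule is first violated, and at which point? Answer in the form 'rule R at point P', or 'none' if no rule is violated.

Zone of each point (C = within 1σ̂, B = 1σ̂–2σ̂, A = 2σ̂–3σ̂, * = beyond 3σ̂; sign = side of CL): 1:+C, 2:+C, 3:-B, 4:-C, 5:+B, 6:+C, 7:+B, 8:-C, 9:-C, 10:-C, 11:+B, 12:+C, 13:-B
No rule fires across all 13 points.

none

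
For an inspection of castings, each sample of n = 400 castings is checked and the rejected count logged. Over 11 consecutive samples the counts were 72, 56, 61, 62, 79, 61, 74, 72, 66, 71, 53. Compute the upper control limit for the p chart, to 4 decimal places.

0.2209

p̄ = Σdᵢ / (k·n) = 727 / (11 × 400) = 0.16523
UCL = p̄ + 3·√(p̄(1−p̄)/n) = 0.16523 + 3 × √(0.16523×0.83477/400) = 0.16523 + 3 × 0.01857 = 0.22094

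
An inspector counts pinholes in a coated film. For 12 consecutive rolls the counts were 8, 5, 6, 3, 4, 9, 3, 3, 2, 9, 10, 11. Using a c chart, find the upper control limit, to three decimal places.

c̄ = (8 + 5 + 6 + 3 + 4 + 9 + 3 + 3 + 2 + 9 + 10 + 11) / 12 = 73 / 12 = 6.0833
UCL = c̄ + 3√c̄ = 6.0833 + 3 × √6.0833 = 6.0833 + 3 × 2.4664 = 13.4827

13.483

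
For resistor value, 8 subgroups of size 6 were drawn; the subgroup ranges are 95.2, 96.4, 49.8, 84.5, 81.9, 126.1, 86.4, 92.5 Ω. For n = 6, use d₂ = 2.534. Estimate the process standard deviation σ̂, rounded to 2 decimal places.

35.16

R̄ = (95.2 + 96.4 + 49.8 + 84.5 + 81.9 + 126.1 + 86.4 + 92.5) / 8 = 89.1000
σ̂ = R̄ / d₂ = 89.1000 / 2.534 = 35.1618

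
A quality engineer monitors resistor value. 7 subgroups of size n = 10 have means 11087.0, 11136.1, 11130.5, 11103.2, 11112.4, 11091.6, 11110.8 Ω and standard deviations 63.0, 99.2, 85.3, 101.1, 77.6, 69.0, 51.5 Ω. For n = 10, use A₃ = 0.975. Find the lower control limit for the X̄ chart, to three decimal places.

11034.081

X̄̄ = (11087.0 + 11136.1 + 11130.5 + 11103.2 + 11112.4 + 11091.6 + 11110.8) / 7 = 11110.2286
s̄ = (63.0 + 99.2 + 85.3 + 101.1 + 77.6 + 69.0 + 51.5) / 7 = 78.1000
LCL = X̄̄ − A₃·s̄ = 11110.2286 − 0.975 × 78.1000 = 11034.0811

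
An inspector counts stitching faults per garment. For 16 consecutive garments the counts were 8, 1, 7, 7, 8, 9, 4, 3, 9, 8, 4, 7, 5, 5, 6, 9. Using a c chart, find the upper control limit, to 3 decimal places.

13.750

c̄ = (8 + 1 + 7 + 7 + 8 + 9 + 4 + 3 + 9 + 8 + 4 + 7 + 5 + 5 + 6 + 9) / 16 = 100 / 16 = 6.2500
UCL = c̄ + 3√c̄ = 6.2500 + 3 × √6.2500 = 6.2500 + 3 × 2.5000 = 13.7500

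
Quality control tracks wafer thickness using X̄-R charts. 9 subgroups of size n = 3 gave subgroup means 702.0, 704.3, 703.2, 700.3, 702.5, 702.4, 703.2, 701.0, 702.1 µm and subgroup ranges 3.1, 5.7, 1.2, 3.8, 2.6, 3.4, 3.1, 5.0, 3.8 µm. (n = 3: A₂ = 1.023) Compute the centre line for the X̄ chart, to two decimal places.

702.33

X̄̄ = (702.0 + 704.3 + 703.2 + 700.3 + 702.5 + 702.4 + 703.2 + 701.0 + 702.1) / 9 = 6321.0000 / 9 = 702.3333
CL = X̄̄ = 702.3333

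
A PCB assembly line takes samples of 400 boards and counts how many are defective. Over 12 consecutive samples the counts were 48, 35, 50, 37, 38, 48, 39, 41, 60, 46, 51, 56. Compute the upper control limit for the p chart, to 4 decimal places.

p̄ = Σdᵢ / (k·n) = 549 / (12 × 400) = 0.11438
UCL = p̄ + 3·√(p̄(1−p̄)/n) = 0.11438 + 3 × √(0.11438×0.88562/400) = 0.11438 + 3 × 0.01591 = 0.16211

0.1621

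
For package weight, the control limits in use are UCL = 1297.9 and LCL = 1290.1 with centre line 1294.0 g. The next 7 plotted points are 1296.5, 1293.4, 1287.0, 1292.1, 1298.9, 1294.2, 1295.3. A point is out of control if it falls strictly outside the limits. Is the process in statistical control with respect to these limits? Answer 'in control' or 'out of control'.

out of control

Compare each point to [1290.1, 1297.9]: sample 3 = 1287.0 < LCL; sample 5 = 1298.9 > UCL.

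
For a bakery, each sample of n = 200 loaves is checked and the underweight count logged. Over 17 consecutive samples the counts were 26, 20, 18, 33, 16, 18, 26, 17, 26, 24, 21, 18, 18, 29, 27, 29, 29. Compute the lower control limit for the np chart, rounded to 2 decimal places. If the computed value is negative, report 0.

p̄ = Σdᵢ / (k·n) = 395 / (17 × 200) = 0.11618
LCL = np̄ − 3·√(np̄(1−p̄)) = 23.2353 − 3 × 4.5317 = 9.6403

9.64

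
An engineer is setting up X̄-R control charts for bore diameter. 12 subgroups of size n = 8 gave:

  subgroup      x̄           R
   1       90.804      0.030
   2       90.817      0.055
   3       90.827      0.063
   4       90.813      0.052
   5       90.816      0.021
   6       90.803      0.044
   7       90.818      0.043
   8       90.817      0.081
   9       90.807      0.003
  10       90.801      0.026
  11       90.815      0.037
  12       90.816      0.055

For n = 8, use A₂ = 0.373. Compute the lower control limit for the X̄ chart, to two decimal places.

X̄̄ = (90.804 + 90.817 + 90.827 + 90.813 + 90.816 + 90.803 + 90.818 + 90.817 + 90.807 + 90.801 + 90.815 + 90.816) / 12 = 1089.7540 / 12 = 90.8128
R̄ = (0.030 + 0.055 + 0.063 + 0.052 + 0.021 + 0.044 + 0.043 + 0.081 + 0.003 + 0.026 + 0.037 + 0.055) / 12 = 0.5100 / 12 = 0.0425
LCL = X̄̄ − A₂·R̄ = 90.8128 − 0.373 × 0.0425 = 90.7970

90.80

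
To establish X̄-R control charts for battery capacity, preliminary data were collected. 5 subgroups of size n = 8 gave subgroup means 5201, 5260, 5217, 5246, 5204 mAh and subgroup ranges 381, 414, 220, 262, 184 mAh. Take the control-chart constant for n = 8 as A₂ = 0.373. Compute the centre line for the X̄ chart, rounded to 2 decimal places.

5225.60

X̄̄ = (5201 + 5260 + 5217 + 5246 + 5204) / 5 = 26128.0000 / 5 = 5225.6000
CL = X̄̄ = 5225.6000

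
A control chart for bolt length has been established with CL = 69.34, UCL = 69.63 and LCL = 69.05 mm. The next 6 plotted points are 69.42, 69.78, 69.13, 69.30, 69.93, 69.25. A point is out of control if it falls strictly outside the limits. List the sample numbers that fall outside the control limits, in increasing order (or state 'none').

Compare each point to [69.05, 69.63]: sample 2 = 69.78 > UCL; sample 5 = 69.93 > UCL.

2, 5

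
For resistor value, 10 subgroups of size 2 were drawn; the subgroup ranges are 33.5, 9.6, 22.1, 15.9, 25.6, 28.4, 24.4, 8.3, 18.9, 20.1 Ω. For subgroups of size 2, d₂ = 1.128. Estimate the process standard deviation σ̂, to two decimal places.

18.33

R̄ = (33.5 + 9.6 + 22.1 + 15.9 + 25.6 + 28.4 + 24.4 + 8.3 + 18.9 + 20.1) / 10 = 20.6800
σ̂ = R̄ / d₂ = 20.6800 / 1.128 = 18.3333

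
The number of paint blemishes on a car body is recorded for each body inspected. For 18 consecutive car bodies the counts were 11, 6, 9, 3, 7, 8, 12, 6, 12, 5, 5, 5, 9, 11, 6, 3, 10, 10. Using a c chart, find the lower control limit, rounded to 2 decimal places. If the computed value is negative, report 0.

c̄ = (11 + 6 + 9 + 3 + 7 + 8 + 12 + 6 + 12 + 5 + 5 + 5 + 9 + 11 + 6 + 3 + 10 + 10) / 18 = 138 / 18 = 7.6667
LCL = c̄ − 3√c̄ = 7.6667 − 3 × 2.7689 = -0.6400 → 0 (cannot be negative)

0.00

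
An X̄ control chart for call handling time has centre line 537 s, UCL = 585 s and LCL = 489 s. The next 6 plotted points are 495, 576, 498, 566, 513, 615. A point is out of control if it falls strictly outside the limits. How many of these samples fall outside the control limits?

1

Compare each point to [489, 585]: sample 6 = 615 > UCL.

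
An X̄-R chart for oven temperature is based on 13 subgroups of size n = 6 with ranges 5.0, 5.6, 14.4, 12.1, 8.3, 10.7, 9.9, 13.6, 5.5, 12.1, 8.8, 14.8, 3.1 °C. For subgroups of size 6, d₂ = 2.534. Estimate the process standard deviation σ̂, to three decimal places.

R̄ = (5.0 + 5.6 + 14.4 + 12.1 + 8.3 + 10.7 + 9.9 + 13.6 + 5.5 + 12.1 + 8.8 + 14.8 + 3.1) / 13 = 9.5308
σ̂ = R̄ / d₂ = 9.5308 / 2.534 = 3.7612

3.761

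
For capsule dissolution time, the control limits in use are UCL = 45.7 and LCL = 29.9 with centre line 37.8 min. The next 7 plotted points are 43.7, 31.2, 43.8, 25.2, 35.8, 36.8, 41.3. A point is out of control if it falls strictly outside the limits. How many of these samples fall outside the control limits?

Compare each point to [29.9, 45.7]: sample 4 = 25.2 < LCL.

1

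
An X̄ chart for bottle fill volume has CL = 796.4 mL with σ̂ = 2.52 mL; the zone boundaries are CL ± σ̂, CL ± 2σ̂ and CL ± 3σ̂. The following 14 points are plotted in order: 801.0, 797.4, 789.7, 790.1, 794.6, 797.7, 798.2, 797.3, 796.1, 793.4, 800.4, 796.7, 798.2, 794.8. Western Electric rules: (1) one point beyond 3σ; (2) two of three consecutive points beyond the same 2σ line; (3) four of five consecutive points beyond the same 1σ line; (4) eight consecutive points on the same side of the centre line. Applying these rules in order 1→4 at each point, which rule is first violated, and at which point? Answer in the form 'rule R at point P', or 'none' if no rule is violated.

rule 2 at point 4

Zone of each point (C = within 1σ̂, B = 1σ̂–2σ̂, A = 2σ̂–3σ̂, * = beyond 3σ̂; sign = side of CL): 1:+B, 2:+C, 3:-A, 4:-A, 5:-C, 6:+C, 7:+C, 8:+C, 9:-C, 10:-B, 11:+B, 12:+C, 13:+C, 14:-C
Rule 2 (two of three consecutive points beyond the same 2σ limit) is satisfied at point 4.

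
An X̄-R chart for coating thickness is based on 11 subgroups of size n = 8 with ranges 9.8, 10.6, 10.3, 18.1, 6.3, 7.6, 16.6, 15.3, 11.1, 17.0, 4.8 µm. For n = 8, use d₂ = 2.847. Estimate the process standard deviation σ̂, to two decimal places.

R̄ = (9.8 + 10.6 + 10.3 + 18.1 + 6.3 + 7.6 + 16.6 + 15.3 + 11.1 + 17.0 + 4.8) / 11 = 11.5909
σ̂ = R̄ / d₂ = 11.5909 / 2.847 = 4.0713

4.07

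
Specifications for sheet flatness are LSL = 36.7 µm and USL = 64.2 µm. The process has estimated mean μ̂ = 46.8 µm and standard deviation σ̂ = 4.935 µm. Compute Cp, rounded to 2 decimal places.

0.93

Cp = (USL − LSL) / (6σ̂) = (64.2 − 36.7) / (6 × 4.935) = 27.5000 / 29.6100 = 0.9287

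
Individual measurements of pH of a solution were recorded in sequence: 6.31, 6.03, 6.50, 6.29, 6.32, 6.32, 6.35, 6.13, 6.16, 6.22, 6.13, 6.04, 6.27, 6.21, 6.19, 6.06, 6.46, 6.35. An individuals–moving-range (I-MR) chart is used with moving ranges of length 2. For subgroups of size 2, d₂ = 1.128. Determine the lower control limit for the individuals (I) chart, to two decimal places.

5.86

X̄ = (6.31 + 6.03 + 6.50 + 6.29 + 6.32 + 6.32 + 6.35 + 6.13 + 6.16 + 6.22 + 6.13 + 6.04 + 6.27 + 6.21 + 6.19 + 6.06 + 6.46 + 6.35) / 18 = 6.2411
Moving ranges: 0.28, 0.47, 0.21, 0.03, 0.00, 0.03, 0.22, 0.03, 0.06, 0.09, 0.09, 0.23, 0.06, 0.02, 0.13, 0.40, 0.11; M̄R̄ = 2.4600 / 17 = 0.1447
LCL = X̄ − 3·M̄R̄/d₂ = 6.2411 − 3 × 0.1447 / 1.128 = 5.8563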